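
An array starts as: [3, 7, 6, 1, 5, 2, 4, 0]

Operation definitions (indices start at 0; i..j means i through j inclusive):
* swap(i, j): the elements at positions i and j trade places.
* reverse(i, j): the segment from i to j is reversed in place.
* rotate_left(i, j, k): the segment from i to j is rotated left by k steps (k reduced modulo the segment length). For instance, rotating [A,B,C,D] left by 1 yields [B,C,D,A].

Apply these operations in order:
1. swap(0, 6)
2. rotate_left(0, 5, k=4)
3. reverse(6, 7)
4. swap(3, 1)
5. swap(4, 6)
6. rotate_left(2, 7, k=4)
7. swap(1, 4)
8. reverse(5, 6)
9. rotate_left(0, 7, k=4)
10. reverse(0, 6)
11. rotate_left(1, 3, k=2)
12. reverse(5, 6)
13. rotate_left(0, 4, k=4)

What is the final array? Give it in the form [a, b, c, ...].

Answer: [2, 6, 1, 4, 5, 7, 0, 3]

Derivation:
After 1 (swap(0, 6)): [4, 7, 6, 1, 5, 2, 3, 0]
After 2 (rotate_left(0, 5, k=4)): [5, 2, 4, 7, 6, 1, 3, 0]
After 3 (reverse(6, 7)): [5, 2, 4, 7, 6, 1, 0, 3]
After 4 (swap(3, 1)): [5, 7, 4, 2, 6, 1, 0, 3]
After 5 (swap(4, 6)): [5, 7, 4, 2, 0, 1, 6, 3]
After 6 (rotate_left(2, 7, k=4)): [5, 7, 6, 3, 4, 2, 0, 1]
After 7 (swap(1, 4)): [5, 4, 6, 3, 7, 2, 0, 1]
After 8 (reverse(5, 6)): [5, 4, 6, 3, 7, 0, 2, 1]
After 9 (rotate_left(0, 7, k=4)): [7, 0, 2, 1, 5, 4, 6, 3]
After 10 (reverse(0, 6)): [6, 4, 5, 1, 2, 0, 7, 3]
After 11 (rotate_left(1, 3, k=2)): [6, 1, 4, 5, 2, 0, 7, 3]
After 12 (reverse(5, 6)): [6, 1, 4, 5, 2, 7, 0, 3]
After 13 (rotate_left(0, 4, k=4)): [2, 6, 1, 4, 5, 7, 0, 3]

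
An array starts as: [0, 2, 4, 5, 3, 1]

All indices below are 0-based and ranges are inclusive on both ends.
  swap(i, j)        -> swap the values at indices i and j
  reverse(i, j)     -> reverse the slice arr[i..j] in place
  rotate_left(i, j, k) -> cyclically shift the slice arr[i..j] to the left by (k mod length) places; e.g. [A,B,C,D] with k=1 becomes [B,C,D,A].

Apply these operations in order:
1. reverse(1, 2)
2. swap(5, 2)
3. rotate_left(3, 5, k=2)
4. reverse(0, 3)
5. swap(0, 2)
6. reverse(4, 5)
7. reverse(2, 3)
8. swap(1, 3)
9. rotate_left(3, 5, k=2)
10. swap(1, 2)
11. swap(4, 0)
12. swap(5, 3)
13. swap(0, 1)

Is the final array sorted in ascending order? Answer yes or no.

Answer: yes

Derivation:
After 1 (reverse(1, 2)): [0, 4, 2, 5, 3, 1]
After 2 (swap(5, 2)): [0, 4, 1, 5, 3, 2]
After 3 (rotate_left(3, 5, k=2)): [0, 4, 1, 2, 5, 3]
After 4 (reverse(0, 3)): [2, 1, 4, 0, 5, 3]
After 5 (swap(0, 2)): [4, 1, 2, 0, 5, 3]
After 6 (reverse(4, 5)): [4, 1, 2, 0, 3, 5]
After 7 (reverse(2, 3)): [4, 1, 0, 2, 3, 5]
After 8 (swap(1, 3)): [4, 2, 0, 1, 3, 5]
After 9 (rotate_left(3, 5, k=2)): [4, 2, 0, 5, 1, 3]
After 10 (swap(1, 2)): [4, 0, 2, 5, 1, 3]
After 11 (swap(4, 0)): [1, 0, 2, 5, 4, 3]
After 12 (swap(5, 3)): [1, 0, 2, 3, 4, 5]
After 13 (swap(0, 1)): [0, 1, 2, 3, 4, 5]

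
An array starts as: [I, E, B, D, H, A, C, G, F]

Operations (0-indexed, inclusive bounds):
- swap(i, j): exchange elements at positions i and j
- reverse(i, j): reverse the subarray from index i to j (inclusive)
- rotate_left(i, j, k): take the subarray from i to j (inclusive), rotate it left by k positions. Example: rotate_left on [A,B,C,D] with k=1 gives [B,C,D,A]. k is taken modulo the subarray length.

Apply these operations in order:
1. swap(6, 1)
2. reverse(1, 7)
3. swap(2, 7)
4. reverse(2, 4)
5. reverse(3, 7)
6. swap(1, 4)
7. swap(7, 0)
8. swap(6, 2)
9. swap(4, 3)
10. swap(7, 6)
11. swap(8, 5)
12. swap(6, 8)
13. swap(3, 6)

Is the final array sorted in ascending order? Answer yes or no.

Answer: yes

Derivation:
After 1 (swap(6, 1)): [I, C, B, D, H, A, E, G, F]
After 2 (reverse(1, 7)): [I, G, E, A, H, D, B, C, F]
After 3 (swap(2, 7)): [I, G, C, A, H, D, B, E, F]
After 4 (reverse(2, 4)): [I, G, H, A, C, D, B, E, F]
After 5 (reverse(3, 7)): [I, G, H, E, B, D, C, A, F]
After 6 (swap(1, 4)): [I, B, H, E, G, D, C, A, F]
After 7 (swap(7, 0)): [A, B, H, E, G, D, C, I, F]
After 8 (swap(6, 2)): [A, B, C, E, G, D, H, I, F]
After 9 (swap(4, 3)): [A, B, C, G, E, D, H, I, F]
After 10 (swap(7, 6)): [A, B, C, G, E, D, I, H, F]
After 11 (swap(8, 5)): [A, B, C, G, E, F, I, H, D]
After 12 (swap(6, 8)): [A, B, C, G, E, F, D, H, I]
After 13 (swap(3, 6)): [A, B, C, D, E, F, G, H, I]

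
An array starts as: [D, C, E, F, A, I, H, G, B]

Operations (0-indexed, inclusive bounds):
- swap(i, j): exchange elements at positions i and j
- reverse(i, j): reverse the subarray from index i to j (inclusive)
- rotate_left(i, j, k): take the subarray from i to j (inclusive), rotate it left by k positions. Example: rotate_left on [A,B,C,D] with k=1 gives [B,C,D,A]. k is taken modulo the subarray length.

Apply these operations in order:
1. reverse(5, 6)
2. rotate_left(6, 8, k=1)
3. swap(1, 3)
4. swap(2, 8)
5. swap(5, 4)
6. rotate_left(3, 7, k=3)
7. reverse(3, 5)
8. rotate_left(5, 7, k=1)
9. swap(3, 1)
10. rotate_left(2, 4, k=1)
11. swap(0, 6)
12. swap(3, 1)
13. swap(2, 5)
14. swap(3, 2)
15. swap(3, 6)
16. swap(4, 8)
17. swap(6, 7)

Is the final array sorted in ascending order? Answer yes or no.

Answer: yes

Derivation:
After 1 (reverse(5, 6)): [D, C, E, F, A, H, I, G, B]
After 2 (rotate_left(6, 8, k=1)): [D, C, E, F, A, H, G, B, I]
After 3 (swap(1, 3)): [D, F, E, C, A, H, G, B, I]
After 4 (swap(2, 8)): [D, F, I, C, A, H, G, B, E]
After 5 (swap(5, 4)): [D, F, I, C, H, A, G, B, E]
After 6 (rotate_left(3, 7, k=3)): [D, F, I, G, B, C, H, A, E]
After 7 (reverse(3, 5)): [D, F, I, C, B, G, H, A, E]
After 8 (rotate_left(5, 7, k=1)): [D, F, I, C, B, H, A, G, E]
After 9 (swap(3, 1)): [D, C, I, F, B, H, A, G, E]
After 10 (rotate_left(2, 4, k=1)): [D, C, F, B, I, H, A, G, E]
After 11 (swap(0, 6)): [A, C, F, B, I, H, D, G, E]
After 12 (swap(3, 1)): [A, B, F, C, I, H, D, G, E]
After 13 (swap(2, 5)): [A, B, H, C, I, F, D, G, E]
After 14 (swap(3, 2)): [A, B, C, H, I, F, D, G, E]
After 15 (swap(3, 6)): [A, B, C, D, I, F, H, G, E]
After 16 (swap(4, 8)): [A, B, C, D, E, F, H, G, I]
After 17 (swap(6, 7)): [A, B, C, D, E, F, G, H, I]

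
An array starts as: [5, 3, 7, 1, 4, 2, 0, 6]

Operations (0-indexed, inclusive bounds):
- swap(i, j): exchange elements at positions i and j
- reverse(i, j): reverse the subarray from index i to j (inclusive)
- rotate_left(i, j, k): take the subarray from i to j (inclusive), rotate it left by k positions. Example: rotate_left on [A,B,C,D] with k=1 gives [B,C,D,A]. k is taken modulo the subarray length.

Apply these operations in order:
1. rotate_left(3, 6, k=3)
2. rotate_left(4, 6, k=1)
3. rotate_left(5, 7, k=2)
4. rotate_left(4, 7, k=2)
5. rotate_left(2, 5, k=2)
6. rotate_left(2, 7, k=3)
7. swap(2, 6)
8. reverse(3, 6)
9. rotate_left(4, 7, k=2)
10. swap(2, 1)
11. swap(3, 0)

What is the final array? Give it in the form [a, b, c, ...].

Answer: [0, 1, 3, 5, 4, 7, 2, 6]

Derivation:
After 1 (rotate_left(3, 6, k=3)): [5, 3, 7, 0, 1, 4, 2, 6]
After 2 (rotate_left(4, 6, k=1)): [5, 3, 7, 0, 4, 2, 1, 6]
After 3 (rotate_left(5, 7, k=2)): [5, 3, 7, 0, 4, 6, 2, 1]
After 4 (rotate_left(4, 7, k=2)): [5, 3, 7, 0, 2, 1, 4, 6]
After 5 (rotate_left(2, 5, k=2)): [5, 3, 2, 1, 7, 0, 4, 6]
After 6 (rotate_left(2, 7, k=3)): [5, 3, 0, 4, 6, 2, 1, 7]
After 7 (swap(2, 6)): [5, 3, 1, 4, 6, 2, 0, 7]
After 8 (reverse(3, 6)): [5, 3, 1, 0, 2, 6, 4, 7]
After 9 (rotate_left(4, 7, k=2)): [5, 3, 1, 0, 4, 7, 2, 6]
After 10 (swap(2, 1)): [5, 1, 3, 0, 4, 7, 2, 6]
After 11 (swap(3, 0)): [0, 1, 3, 5, 4, 7, 2, 6]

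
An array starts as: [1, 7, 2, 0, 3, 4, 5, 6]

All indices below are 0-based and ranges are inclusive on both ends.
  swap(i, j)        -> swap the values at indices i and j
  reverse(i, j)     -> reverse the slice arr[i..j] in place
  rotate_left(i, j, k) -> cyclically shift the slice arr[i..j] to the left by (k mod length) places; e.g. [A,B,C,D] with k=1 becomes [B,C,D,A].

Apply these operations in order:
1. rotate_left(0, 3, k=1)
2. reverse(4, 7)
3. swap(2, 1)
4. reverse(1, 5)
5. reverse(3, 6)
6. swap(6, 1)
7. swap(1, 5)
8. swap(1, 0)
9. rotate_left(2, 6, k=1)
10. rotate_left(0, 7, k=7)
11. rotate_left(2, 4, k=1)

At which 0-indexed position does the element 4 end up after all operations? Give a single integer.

After 1 (rotate_left(0, 3, k=1)): [7, 2, 0, 1, 3, 4, 5, 6]
After 2 (reverse(4, 7)): [7, 2, 0, 1, 6, 5, 4, 3]
After 3 (swap(2, 1)): [7, 0, 2, 1, 6, 5, 4, 3]
After 4 (reverse(1, 5)): [7, 5, 6, 1, 2, 0, 4, 3]
After 5 (reverse(3, 6)): [7, 5, 6, 4, 0, 2, 1, 3]
After 6 (swap(6, 1)): [7, 1, 6, 4, 0, 2, 5, 3]
After 7 (swap(1, 5)): [7, 2, 6, 4, 0, 1, 5, 3]
After 8 (swap(1, 0)): [2, 7, 6, 4, 0, 1, 5, 3]
After 9 (rotate_left(2, 6, k=1)): [2, 7, 4, 0, 1, 5, 6, 3]
After 10 (rotate_left(0, 7, k=7)): [3, 2, 7, 4, 0, 1, 5, 6]
After 11 (rotate_left(2, 4, k=1)): [3, 2, 4, 0, 7, 1, 5, 6]

Answer: 2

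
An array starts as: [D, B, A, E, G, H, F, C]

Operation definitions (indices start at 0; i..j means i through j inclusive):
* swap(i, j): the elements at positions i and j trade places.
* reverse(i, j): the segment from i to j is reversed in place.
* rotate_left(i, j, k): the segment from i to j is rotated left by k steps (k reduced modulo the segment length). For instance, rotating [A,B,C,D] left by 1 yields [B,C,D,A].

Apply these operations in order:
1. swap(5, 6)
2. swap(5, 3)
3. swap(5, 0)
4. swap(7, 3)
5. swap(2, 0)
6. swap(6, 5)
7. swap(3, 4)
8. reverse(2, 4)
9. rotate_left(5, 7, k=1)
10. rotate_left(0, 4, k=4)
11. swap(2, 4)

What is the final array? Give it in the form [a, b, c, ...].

Answer: [E, A, G, C, B, D, F, H]

Derivation:
After 1 (swap(5, 6)): [D, B, A, E, G, F, H, C]
After 2 (swap(5, 3)): [D, B, A, F, G, E, H, C]
After 3 (swap(5, 0)): [E, B, A, F, G, D, H, C]
After 4 (swap(7, 3)): [E, B, A, C, G, D, H, F]
After 5 (swap(2, 0)): [A, B, E, C, G, D, H, F]
After 6 (swap(6, 5)): [A, B, E, C, G, H, D, F]
After 7 (swap(3, 4)): [A, B, E, G, C, H, D, F]
After 8 (reverse(2, 4)): [A, B, C, G, E, H, D, F]
After 9 (rotate_left(5, 7, k=1)): [A, B, C, G, E, D, F, H]
After 10 (rotate_left(0, 4, k=4)): [E, A, B, C, G, D, F, H]
After 11 (swap(2, 4)): [E, A, G, C, B, D, F, H]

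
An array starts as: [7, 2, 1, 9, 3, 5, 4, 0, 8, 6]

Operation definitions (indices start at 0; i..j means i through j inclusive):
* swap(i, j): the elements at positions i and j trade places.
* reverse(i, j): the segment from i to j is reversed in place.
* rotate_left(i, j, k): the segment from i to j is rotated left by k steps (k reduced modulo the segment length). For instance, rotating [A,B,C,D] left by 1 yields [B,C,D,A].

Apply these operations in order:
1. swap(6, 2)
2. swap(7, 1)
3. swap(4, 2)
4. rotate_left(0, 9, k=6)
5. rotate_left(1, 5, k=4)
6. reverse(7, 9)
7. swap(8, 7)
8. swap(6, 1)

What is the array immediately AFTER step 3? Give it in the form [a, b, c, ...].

After 1 (swap(6, 2)): [7, 2, 4, 9, 3, 5, 1, 0, 8, 6]
After 2 (swap(7, 1)): [7, 0, 4, 9, 3, 5, 1, 2, 8, 6]
After 3 (swap(4, 2)): [7, 0, 3, 9, 4, 5, 1, 2, 8, 6]

Answer: [7, 0, 3, 9, 4, 5, 1, 2, 8, 6]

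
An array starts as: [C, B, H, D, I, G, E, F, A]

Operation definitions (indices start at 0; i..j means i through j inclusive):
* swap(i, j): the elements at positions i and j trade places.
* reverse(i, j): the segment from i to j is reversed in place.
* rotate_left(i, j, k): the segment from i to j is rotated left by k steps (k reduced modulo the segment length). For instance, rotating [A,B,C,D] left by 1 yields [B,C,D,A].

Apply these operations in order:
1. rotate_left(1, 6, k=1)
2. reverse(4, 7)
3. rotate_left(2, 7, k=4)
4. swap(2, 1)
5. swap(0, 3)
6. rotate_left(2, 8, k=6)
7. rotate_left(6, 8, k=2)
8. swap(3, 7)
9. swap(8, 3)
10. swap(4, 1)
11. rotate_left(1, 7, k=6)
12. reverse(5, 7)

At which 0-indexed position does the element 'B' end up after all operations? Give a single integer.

After 1 (rotate_left(1, 6, k=1)): [C, H, D, I, G, E, B, F, A]
After 2 (reverse(4, 7)): [C, H, D, I, F, B, E, G, A]
After 3 (rotate_left(2, 7, k=4)): [C, H, E, G, D, I, F, B, A]
After 4 (swap(2, 1)): [C, E, H, G, D, I, F, B, A]
After 5 (swap(0, 3)): [G, E, H, C, D, I, F, B, A]
After 6 (rotate_left(2, 8, k=6)): [G, E, A, H, C, D, I, F, B]
After 7 (rotate_left(6, 8, k=2)): [G, E, A, H, C, D, B, I, F]
After 8 (swap(3, 7)): [G, E, A, I, C, D, B, H, F]
After 9 (swap(8, 3)): [G, E, A, F, C, D, B, H, I]
After 10 (swap(4, 1)): [G, C, A, F, E, D, B, H, I]
After 11 (rotate_left(1, 7, k=6)): [G, H, C, A, F, E, D, B, I]
After 12 (reverse(5, 7)): [G, H, C, A, F, B, D, E, I]

Answer: 5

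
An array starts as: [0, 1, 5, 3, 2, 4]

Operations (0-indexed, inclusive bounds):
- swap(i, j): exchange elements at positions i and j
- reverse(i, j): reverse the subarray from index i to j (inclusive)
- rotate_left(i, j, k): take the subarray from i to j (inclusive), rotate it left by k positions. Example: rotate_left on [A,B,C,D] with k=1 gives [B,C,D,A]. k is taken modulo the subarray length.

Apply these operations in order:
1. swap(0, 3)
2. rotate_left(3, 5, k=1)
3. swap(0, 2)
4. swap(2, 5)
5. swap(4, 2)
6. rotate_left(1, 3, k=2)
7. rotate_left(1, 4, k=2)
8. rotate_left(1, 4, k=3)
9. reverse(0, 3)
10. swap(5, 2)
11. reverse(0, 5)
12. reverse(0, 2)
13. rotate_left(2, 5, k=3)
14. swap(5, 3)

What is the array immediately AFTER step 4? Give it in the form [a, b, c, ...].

Answer: [5, 1, 0, 2, 4, 3]

Derivation:
After 1 (swap(0, 3)): [3, 1, 5, 0, 2, 4]
After 2 (rotate_left(3, 5, k=1)): [3, 1, 5, 2, 4, 0]
After 3 (swap(0, 2)): [5, 1, 3, 2, 4, 0]
After 4 (swap(2, 5)): [5, 1, 0, 2, 4, 3]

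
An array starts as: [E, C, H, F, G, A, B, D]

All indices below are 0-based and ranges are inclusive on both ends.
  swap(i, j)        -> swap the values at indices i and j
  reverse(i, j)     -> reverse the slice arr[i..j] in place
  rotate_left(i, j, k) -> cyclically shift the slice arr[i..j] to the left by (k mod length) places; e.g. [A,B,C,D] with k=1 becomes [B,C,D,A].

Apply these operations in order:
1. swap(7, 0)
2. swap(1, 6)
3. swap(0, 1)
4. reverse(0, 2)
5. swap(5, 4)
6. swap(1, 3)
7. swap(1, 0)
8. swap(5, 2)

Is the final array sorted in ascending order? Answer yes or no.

Answer: no

Derivation:
After 1 (swap(7, 0)): [D, C, H, F, G, A, B, E]
After 2 (swap(1, 6)): [D, B, H, F, G, A, C, E]
After 3 (swap(0, 1)): [B, D, H, F, G, A, C, E]
After 4 (reverse(0, 2)): [H, D, B, F, G, A, C, E]
After 5 (swap(5, 4)): [H, D, B, F, A, G, C, E]
After 6 (swap(1, 3)): [H, F, B, D, A, G, C, E]
After 7 (swap(1, 0)): [F, H, B, D, A, G, C, E]
After 8 (swap(5, 2)): [F, H, G, D, A, B, C, E]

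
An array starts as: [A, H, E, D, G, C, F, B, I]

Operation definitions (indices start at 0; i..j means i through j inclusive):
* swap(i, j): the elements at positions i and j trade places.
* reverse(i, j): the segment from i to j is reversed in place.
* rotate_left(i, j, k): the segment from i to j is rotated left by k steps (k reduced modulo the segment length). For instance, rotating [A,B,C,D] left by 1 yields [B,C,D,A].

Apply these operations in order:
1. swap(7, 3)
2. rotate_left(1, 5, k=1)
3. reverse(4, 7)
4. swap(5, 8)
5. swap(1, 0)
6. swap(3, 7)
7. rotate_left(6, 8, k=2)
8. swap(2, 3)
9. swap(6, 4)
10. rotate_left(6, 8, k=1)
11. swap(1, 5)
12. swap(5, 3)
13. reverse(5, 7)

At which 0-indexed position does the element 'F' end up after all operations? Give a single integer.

Answer: 4

Derivation:
After 1 (swap(7, 3)): [A, H, E, B, G, C, F, D, I]
After 2 (rotate_left(1, 5, k=1)): [A, E, B, G, C, H, F, D, I]
After 3 (reverse(4, 7)): [A, E, B, G, D, F, H, C, I]
After 4 (swap(5, 8)): [A, E, B, G, D, I, H, C, F]
After 5 (swap(1, 0)): [E, A, B, G, D, I, H, C, F]
After 6 (swap(3, 7)): [E, A, B, C, D, I, H, G, F]
After 7 (rotate_left(6, 8, k=2)): [E, A, B, C, D, I, F, H, G]
After 8 (swap(2, 3)): [E, A, C, B, D, I, F, H, G]
After 9 (swap(6, 4)): [E, A, C, B, F, I, D, H, G]
After 10 (rotate_left(6, 8, k=1)): [E, A, C, B, F, I, H, G, D]
After 11 (swap(1, 5)): [E, I, C, B, F, A, H, G, D]
After 12 (swap(5, 3)): [E, I, C, A, F, B, H, G, D]
After 13 (reverse(5, 7)): [E, I, C, A, F, G, H, B, D]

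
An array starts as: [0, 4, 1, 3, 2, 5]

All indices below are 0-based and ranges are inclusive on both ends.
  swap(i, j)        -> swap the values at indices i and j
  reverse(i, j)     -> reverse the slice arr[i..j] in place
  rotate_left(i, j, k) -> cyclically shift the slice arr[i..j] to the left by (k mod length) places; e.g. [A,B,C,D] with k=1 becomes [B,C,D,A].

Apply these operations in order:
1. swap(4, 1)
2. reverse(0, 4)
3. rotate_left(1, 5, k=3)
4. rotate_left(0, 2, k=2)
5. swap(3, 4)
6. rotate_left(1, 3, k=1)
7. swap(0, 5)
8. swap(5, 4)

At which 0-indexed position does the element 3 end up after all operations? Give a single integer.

After 1 (swap(4, 1)): [0, 2, 1, 3, 4, 5]
After 2 (reverse(0, 4)): [4, 3, 1, 2, 0, 5]
After 3 (rotate_left(1, 5, k=3)): [4, 0, 5, 3, 1, 2]
After 4 (rotate_left(0, 2, k=2)): [5, 4, 0, 3, 1, 2]
After 5 (swap(3, 4)): [5, 4, 0, 1, 3, 2]
After 6 (rotate_left(1, 3, k=1)): [5, 0, 1, 4, 3, 2]
After 7 (swap(0, 5)): [2, 0, 1, 4, 3, 5]
After 8 (swap(5, 4)): [2, 0, 1, 4, 5, 3]

Answer: 5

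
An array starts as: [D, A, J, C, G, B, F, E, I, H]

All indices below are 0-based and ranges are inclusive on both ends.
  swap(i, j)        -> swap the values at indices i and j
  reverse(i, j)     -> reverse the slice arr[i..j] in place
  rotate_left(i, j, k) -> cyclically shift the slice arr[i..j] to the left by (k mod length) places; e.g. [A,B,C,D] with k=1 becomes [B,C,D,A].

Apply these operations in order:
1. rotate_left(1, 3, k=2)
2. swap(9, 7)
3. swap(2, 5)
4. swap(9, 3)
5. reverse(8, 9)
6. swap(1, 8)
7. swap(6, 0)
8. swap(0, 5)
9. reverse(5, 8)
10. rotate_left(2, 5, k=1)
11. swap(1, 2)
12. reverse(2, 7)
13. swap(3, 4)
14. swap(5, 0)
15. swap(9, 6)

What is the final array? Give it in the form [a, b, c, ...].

After 1 (rotate_left(1, 3, k=2)): [D, C, A, J, G, B, F, E, I, H]
After 2 (swap(9, 7)): [D, C, A, J, G, B, F, H, I, E]
After 3 (swap(2, 5)): [D, C, B, J, G, A, F, H, I, E]
After 4 (swap(9, 3)): [D, C, B, E, G, A, F, H, I, J]
After 5 (reverse(8, 9)): [D, C, B, E, G, A, F, H, J, I]
After 6 (swap(1, 8)): [D, J, B, E, G, A, F, H, C, I]
After 7 (swap(6, 0)): [F, J, B, E, G, A, D, H, C, I]
After 8 (swap(0, 5)): [A, J, B, E, G, F, D, H, C, I]
After 9 (reverse(5, 8)): [A, J, B, E, G, C, H, D, F, I]
After 10 (rotate_left(2, 5, k=1)): [A, J, E, G, C, B, H, D, F, I]
After 11 (swap(1, 2)): [A, E, J, G, C, B, H, D, F, I]
After 12 (reverse(2, 7)): [A, E, D, H, B, C, G, J, F, I]
After 13 (swap(3, 4)): [A, E, D, B, H, C, G, J, F, I]
After 14 (swap(5, 0)): [C, E, D, B, H, A, G, J, F, I]
After 15 (swap(9, 6)): [C, E, D, B, H, A, I, J, F, G]

Answer: [C, E, D, B, H, A, I, J, F, G]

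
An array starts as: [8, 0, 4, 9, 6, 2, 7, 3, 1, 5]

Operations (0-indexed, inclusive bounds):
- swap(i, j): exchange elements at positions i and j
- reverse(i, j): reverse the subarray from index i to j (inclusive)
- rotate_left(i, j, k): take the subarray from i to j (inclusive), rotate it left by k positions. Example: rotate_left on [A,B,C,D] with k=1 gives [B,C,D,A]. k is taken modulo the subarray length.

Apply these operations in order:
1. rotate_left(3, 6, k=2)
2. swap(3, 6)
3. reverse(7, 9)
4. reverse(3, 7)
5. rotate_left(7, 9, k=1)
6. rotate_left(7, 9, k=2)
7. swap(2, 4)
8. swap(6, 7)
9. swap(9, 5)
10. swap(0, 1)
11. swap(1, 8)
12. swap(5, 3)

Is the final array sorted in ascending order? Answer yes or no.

After 1 (rotate_left(3, 6, k=2)): [8, 0, 4, 2, 7, 9, 6, 3, 1, 5]
After 2 (swap(3, 6)): [8, 0, 4, 6, 7, 9, 2, 3, 1, 5]
After 3 (reverse(7, 9)): [8, 0, 4, 6, 7, 9, 2, 5, 1, 3]
After 4 (reverse(3, 7)): [8, 0, 4, 5, 2, 9, 7, 6, 1, 3]
After 5 (rotate_left(7, 9, k=1)): [8, 0, 4, 5, 2, 9, 7, 1, 3, 6]
After 6 (rotate_left(7, 9, k=2)): [8, 0, 4, 5, 2, 9, 7, 6, 1, 3]
After 7 (swap(2, 4)): [8, 0, 2, 5, 4, 9, 7, 6, 1, 3]
After 8 (swap(6, 7)): [8, 0, 2, 5, 4, 9, 6, 7, 1, 3]
After 9 (swap(9, 5)): [8, 0, 2, 5, 4, 3, 6, 7, 1, 9]
After 10 (swap(0, 1)): [0, 8, 2, 5, 4, 3, 6, 7, 1, 9]
After 11 (swap(1, 8)): [0, 1, 2, 5, 4, 3, 6, 7, 8, 9]
After 12 (swap(5, 3)): [0, 1, 2, 3, 4, 5, 6, 7, 8, 9]

Answer: yes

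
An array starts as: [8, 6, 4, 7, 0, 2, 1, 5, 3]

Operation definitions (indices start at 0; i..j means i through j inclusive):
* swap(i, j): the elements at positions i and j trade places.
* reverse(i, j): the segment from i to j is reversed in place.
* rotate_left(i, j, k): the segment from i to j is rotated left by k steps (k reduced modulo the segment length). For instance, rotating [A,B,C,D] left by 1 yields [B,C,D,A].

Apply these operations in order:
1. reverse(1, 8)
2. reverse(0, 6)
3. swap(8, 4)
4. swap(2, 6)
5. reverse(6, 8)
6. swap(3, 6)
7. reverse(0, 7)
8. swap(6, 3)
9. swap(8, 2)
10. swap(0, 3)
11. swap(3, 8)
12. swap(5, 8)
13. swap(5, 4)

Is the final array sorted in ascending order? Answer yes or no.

Answer: yes

Derivation:
After 1 (reverse(1, 8)): [8, 3, 5, 1, 2, 0, 7, 4, 6]
After 2 (reverse(0, 6)): [7, 0, 2, 1, 5, 3, 8, 4, 6]
After 3 (swap(8, 4)): [7, 0, 2, 1, 6, 3, 8, 4, 5]
After 4 (swap(2, 6)): [7, 0, 8, 1, 6, 3, 2, 4, 5]
After 5 (reverse(6, 8)): [7, 0, 8, 1, 6, 3, 5, 4, 2]
After 6 (swap(3, 6)): [7, 0, 8, 5, 6, 3, 1, 4, 2]
After 7 (reverse(0, 7)): [4, 1, 3, 6, 5, 8, 0, 7, 2]
After 8 (swap(6, 3)): [4, 1, 3, 0, 5, 8, 6, 7, 2]
After 9 (swap(8, 2)): [4, 1, 2, 0, 5, 8, 6, 7, 3]
After 10 (swap(0, 3)): [0, 1, 2, 4, 5, 8, 6, 7, 3]
After 11 (swap(3, 8)): [0, 1, 2, 3, 5, 8, 6, 7, 4]
After 12 (swap(5, 8)): [0, 1, 2, 3, 5, 4, 6, 7, 8]
After 13 (swap(5, 4)): [0, 1, 2, 3, 4, 5, 6, 7, 8]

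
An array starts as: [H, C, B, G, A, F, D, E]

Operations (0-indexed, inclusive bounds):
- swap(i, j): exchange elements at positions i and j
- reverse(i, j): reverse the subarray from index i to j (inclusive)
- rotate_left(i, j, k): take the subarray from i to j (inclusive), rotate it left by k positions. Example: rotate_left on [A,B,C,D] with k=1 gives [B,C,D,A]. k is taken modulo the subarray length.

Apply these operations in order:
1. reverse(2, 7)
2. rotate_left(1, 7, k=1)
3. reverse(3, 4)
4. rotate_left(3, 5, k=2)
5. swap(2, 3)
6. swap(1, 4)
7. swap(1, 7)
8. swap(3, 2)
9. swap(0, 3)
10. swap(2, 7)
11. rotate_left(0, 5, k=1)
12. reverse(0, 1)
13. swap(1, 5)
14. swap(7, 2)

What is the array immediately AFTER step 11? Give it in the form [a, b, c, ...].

Answer: [C, A, H, E, F, G, B, D]

Derivation:
After 1 (reverse(2, 7)): [H, C, E, D, F, A, G, B]
After 2 (rotate_left(1, 7, k=1)): [H, E, D, F, A, G, B, C]
After 3 (reverse(3, 4)): [H, E, D, A, F, G, B, C]
After 4 (rotate_left(3, 5, k=2)): [H, E, D, G, A, F, B, C]
After 5 (swap(2, 3)): [H, E, G, D, A, F, B, C]
After 6 (swap(1, 4)): [H, A, G, D, E, F, B, C]
After 7 (swap(1, 7)): [H, C, G, D, E, F, B, A]
After 8 (swap(3, 2)): [H, C, D, G, E, F, B, A]
After 9 (swap(0, 3)): [G, C, D, H, E, F, B, A]
After 10 (swap(2, 7)): [G, C, A, H, E, F, B, D]
After 11 (rotate_left(0, 5, k=1)): [C, A, H, E, F, G, B, D]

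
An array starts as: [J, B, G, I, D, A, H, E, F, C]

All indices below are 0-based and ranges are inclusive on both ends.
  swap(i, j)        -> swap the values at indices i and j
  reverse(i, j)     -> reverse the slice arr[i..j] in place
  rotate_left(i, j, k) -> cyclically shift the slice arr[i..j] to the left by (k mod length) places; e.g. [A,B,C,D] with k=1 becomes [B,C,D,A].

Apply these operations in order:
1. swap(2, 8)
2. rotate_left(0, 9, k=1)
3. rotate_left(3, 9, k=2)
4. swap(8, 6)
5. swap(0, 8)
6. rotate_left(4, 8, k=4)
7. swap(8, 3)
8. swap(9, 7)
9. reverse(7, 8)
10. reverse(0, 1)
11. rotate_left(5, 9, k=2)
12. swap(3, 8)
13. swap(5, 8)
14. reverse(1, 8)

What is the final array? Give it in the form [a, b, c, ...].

After 1 (swap(2, 8)): [J, B, F, I, D, A, H, E, G, C]
After 2 (rotate_left(0, 9, k=1)): [B, F, I, D, A, H, E, G, C, J]
After 3 (rotate_left(3, 9, k=2)): [B, F, I, H, E, G, C, J, D, A]
After 4 (swap(8, 6)): [B, F, I, H, E, G, D, J, C, A]
After 5 (swap(0, 8)): [C, F, I, H, E, G, D, J, B, A]
After 6 (rotate_left(4, 8, k=4)): [C, F, I, H, B, E, G, D, J, A]
After 7 (swap(8, 3)): [C, F, I, J, B, E, G, D, H, A]
After 8 (swap(9, 7)): [C, F, I, J, B, E, G, A, H, D]
After 9 (reverse(7, 8)): [C, F, I, J, B, E, G, H, A, D]
After 10 (reverse(0, 1)): [F, C, I, J, B, E, G, H, A, D]
After 11 (rotate_left(5, 9, k=2)): [F, C, I, J, B, H, A, D, E, G]
After 12 (swap(3, 8)): [F, C, I, E, B, H, A, D, J, G]
After 13 (swap(5, 8)): [F, C, I, E, B, J, A, D, H, G]
After 14 (reverse(1, 8)): [F, H, D, A, J, B, E, I, C, G]

Answer: [F, H, D, A, J, B, E, I, C, G]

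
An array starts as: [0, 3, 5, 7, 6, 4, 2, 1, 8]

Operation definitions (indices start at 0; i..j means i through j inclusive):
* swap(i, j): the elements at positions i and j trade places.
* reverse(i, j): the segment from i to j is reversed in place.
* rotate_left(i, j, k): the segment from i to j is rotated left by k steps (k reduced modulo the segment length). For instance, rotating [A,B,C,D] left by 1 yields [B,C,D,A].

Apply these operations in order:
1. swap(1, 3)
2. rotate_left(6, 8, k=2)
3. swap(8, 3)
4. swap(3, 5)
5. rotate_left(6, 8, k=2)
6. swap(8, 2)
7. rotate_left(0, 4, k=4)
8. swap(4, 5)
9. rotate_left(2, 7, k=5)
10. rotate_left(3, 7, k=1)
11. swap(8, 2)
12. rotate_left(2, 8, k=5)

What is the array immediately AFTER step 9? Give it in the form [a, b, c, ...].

After 1 (swap(1, 3)): [0, 7, 5, 3, 6, 4, 2, 1, 8]
After 2 (rotate_left(6, 8, k=2)): [0, 7, 5, 3, 6, 4, 8, 2, 1]
After 3 (swap(8, 3)): [0, 7, 5, 1, 6, 4, 8, 2, 3]
After 4 (swap(3, 5)): [0, 7, 5, 4, 6, 1, 8, 2, 3]
After 5 (rotate_left(6, 8, k=2)): [0, 7, 5, 4, 6, 1, 3, 8, 2]
After 6 (swap(8, 2)): [0, 7, 2, 4, 6, 1, 3, 8, 5]
After 7 (rotate_left(0, 4, k=4)): [6, 0, 7, 2, 4, 1, 3, 8, 5]
After 8 (swap(4, 5)): [6, 0, 7, 2, 1, 4, 3, 8, 5]
After 9 (rotate_left(2, 7, k=5)): [6, 0, 8, 7, 2, 1, 4, 3, 5]

Answer: [6, 0, 8, 7, 2, 1, 4, 3, 5]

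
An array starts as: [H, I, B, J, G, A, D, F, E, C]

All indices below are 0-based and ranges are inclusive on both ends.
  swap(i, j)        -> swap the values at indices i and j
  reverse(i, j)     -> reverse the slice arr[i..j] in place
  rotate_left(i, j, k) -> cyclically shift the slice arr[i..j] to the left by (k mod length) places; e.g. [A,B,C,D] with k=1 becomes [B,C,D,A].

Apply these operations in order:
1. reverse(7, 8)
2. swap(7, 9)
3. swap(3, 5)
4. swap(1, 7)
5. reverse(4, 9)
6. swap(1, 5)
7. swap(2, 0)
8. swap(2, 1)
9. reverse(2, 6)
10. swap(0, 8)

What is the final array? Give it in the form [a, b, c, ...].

Answer: [J, H, I, C, E, A, F, D, B, G]

Derivation:
After 1 (reverse(7, 8)): [H, I, B, J, G, A, D, E, F, C]
After 2 (swap(7, 9)): [H, I, B, J, G, A, D, C, F, E]
After 3 (swap(3, 5)): [H, I, B, A, G, J, D, C, F, E]
After 4 (swap(1, 7)): [H, C, B, A, G, J, D, I, F, E]
After 5 (reverse(4, 9)): [H, C, B, A, E, F, I, D, J, G]
After 6 (swap(1, 5)): [H, F, B, A, E, C, I, D, J, G]
After 7 (swap(2, 0)): [B, F, H, A, E, C, I, D, J, G]
After 8 (swap(2, 1)): [B, H, F, A, E, C, I, D, J, G]
After 9 (reverse(2, 6)): [B, H, I, C, E, A, F, D, J, G]
After 10 (swap(0, 8)): [J, H, I, C, E, A, F, D, B, G]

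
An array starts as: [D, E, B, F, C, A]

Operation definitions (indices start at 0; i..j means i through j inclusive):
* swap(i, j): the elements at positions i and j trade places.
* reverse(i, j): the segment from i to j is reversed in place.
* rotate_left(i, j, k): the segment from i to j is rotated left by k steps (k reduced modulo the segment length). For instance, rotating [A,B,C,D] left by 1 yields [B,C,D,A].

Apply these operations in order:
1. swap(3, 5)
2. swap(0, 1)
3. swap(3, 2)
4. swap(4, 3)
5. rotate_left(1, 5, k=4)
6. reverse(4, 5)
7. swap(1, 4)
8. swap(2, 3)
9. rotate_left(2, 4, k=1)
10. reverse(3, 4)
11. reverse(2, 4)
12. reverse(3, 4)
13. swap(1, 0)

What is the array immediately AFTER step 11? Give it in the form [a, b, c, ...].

After 1 (swap(3, 5)): [D, E, B, A, C, F]
After 2 (swap(0, 1)): [E, D, B, A, C, F]
After 3 (swap(3, 2)): [E, D, A, B, C, F]
After 4 (swap(4, 3)): [E, D, A, C, B, F]
After 5 (rotate_left(1, 5, k=4)): [E, F, D, A, C, B]
After 6 (reverse(4, 5)): [E, F, D, A, B, C]
After 7 (swap(1, 4)): [E, B, D, A, F, C]
After 8 (swap(2, 3)): [E, B, A, D, F, C]
After 9 (rotate_left(2, 4, k=1)): [E, B, D, F, A, C]
After 10 (reverse(3, 4)): [E, B, D, A, F, C]
After 11 (reverse(2, 4)): [E, B, F, A, D, C]

Answer: [E, B, F, A, D, C]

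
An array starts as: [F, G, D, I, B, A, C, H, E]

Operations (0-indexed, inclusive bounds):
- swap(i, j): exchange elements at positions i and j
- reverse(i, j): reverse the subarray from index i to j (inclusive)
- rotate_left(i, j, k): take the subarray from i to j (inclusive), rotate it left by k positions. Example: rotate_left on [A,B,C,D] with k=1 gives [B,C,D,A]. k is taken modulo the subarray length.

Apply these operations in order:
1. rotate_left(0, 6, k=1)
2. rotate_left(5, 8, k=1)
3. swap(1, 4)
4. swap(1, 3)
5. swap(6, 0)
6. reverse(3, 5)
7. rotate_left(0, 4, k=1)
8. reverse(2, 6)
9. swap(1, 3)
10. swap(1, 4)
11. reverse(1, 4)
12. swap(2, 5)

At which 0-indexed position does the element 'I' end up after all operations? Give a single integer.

Answer: 5

Derivation:
After 1 (rotate_left(0, 6, k=1)): [G, D, I, B, A, C, F, H, E]
After 2 (rotate_left(5, 8, k=1)): [G, D, I, B, A, F, H, E, C]
After 3 (swap(1, 4)): [G, A, I, B, D, F, H, E, C]
After 4 (swap(1, 3)): [G, B, I, A, D, F, H, E, C]
After 5 (swap(6, 0)): [H, B, I, A, D, F, G, E, C]
After 6 (reverse(3, 5)): [H, B, I, F, D, A, G, E, C]
After 7 (rotate_left(0, 4, k=1)): [B, I, F, D, H, A, G, E, C]
After 8 (reverse(2, 6)): [B, I, G, A, H, D, F, E, C]
After 9 (swap(1, 3)): [B, A, G, I, H, D, F, E, C]
After 10 (swap(1, 4)): [B, H, G, I, A, D, F, E, C]
After 11 (reverse(1, 4)): [B, A, I, G, H, D, F, E, C]
After 12 (swap(2, 5)): [B, A, D, G, H, I, F, E, C]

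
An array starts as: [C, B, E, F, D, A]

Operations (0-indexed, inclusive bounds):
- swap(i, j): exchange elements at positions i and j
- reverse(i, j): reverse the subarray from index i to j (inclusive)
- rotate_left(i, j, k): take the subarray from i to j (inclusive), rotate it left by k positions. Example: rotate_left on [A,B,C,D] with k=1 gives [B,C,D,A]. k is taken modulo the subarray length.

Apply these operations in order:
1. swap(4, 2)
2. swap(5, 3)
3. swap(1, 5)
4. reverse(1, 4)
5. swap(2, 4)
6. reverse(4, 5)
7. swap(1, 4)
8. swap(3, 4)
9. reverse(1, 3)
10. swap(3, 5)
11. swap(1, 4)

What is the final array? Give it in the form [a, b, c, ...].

After 1 (swap(4, 2)): [C, B, D, F, E, A]
After 2 (swap(5, 3)): [C, B, D, A, E, F]
After 3 (swap(1, 5)): [C, F, D, A, E, B]
After 4 (reverse(1, 4)): [C, E, A, D, F, B]
After 5 (swap(2, 4)): [C, E, F, D, A, B]
After 6 (reverse(4, 5)): [C, E, F, D, B, A]
After 7 (swap(1, 4)): [C, B, F, D, E, A]
After 8 (swap(3, 4)): [C, B, F, E, D, A]
After 9 (reverse(1, 3)): [C, E, F, B, D, A]
After 10 (swap(3, 5)): [C, E, F, A, D, B]
After 11 (swap(1, 4)): [C, D, F, A, E, B]

Answer: [C, D, F, A, E, B]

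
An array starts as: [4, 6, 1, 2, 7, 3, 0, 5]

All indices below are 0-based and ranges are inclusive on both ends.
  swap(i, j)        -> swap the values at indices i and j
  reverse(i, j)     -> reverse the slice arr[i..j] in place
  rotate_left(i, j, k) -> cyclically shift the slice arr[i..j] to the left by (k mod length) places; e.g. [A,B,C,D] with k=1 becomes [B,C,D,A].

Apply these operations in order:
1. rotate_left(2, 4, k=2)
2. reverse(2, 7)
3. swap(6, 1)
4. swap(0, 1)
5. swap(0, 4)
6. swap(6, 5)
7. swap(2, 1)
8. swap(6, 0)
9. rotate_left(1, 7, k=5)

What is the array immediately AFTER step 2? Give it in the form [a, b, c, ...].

Answer: [4, 6, 5, 0, 3, 2, 1, 7]

Derivation:
After 1 (rotate_left(2, 4, k=2)): [4, 6, 7, 1, 2, 3, 0, 5]
After 2 (reverse(2, 7)): [4, 6, 5, 0, 3, 2, 1, 7]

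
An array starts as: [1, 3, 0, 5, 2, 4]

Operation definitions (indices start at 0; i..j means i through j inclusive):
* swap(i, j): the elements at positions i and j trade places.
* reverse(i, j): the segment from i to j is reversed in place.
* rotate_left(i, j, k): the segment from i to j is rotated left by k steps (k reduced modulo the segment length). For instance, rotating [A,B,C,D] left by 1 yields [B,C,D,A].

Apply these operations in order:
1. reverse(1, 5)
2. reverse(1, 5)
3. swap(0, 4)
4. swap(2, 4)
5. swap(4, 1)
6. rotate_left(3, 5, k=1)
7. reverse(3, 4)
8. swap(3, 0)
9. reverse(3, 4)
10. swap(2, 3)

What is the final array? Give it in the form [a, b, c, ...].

After 1 (reverse(1, 5)): [1, 4, 2, 5, 0, 3]
After 2 (reverse(1, 5)): [1, 3, 0, 5, 2, 4]
After 3 (swap(0, 4)): [2, 3, 0, 5, 1, 4]
After 4 (swap(2, 4)): [2, 3, 1, 5, 0, 4]
After 5 (swap(4, 1)): [2, 0, 1, 5, 3, 4]
After 6 (rotate_left(3, 5, k=1)): [2, 0, 1, 3, 4, 5]
After 7 (reverse(3, 4)): [2, 0, 1, 4, 3, 5]
After 8 (swap(3, 0)): [4, 0, 1, 2, 3, 5]
After 9 (reverse(3, 4)): [4, 0, 1, 3, 2, 5]
After 10 (swap(2, 3)): [4, 0, 3, 1, 2, 5]

Answer: [4, 0, 3, 1, 2, 5]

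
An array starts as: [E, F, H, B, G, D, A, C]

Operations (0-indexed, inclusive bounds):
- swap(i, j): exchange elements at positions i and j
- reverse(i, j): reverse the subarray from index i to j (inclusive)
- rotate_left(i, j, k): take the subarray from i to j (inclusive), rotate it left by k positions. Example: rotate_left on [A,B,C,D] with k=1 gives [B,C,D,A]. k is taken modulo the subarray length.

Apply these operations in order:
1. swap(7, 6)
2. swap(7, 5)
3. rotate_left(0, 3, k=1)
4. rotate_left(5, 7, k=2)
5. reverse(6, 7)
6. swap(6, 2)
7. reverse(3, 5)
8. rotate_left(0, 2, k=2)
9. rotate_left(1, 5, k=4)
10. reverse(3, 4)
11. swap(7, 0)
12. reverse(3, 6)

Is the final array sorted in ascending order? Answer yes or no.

After 1 (swap(7, 6)): [E, F, H, B, G, D, C, A]
After 2 (swap(7, 5)): [E, F, H, B, G, A, C, D]
After 3 (rotate_left(0, 3, k=1)): [F, H, B, E, G, A, C, D]
After 4 (rotate_left(5, 7, k=2)): [F, H, B, E, G, D, A, C]
After 5 (reverse(6, 7)): [F, H, B, E, G, D, C, A]
After 6 (swap(6, 2)): [F, H, C, E, G, D, B, A]
After 7 (reverse(3, 5)): [F, H, C, D, G, E, B, A]
After 8 (rotate_left(0, 2, k=2)): [C, F, H, D, G, E, B, A]
After 9 (rotate_left(1, 5, k=4)): [C, E, F, H, D, G, B, A]
After 10 (reverse(3, 4)): [C, E, F, D, H, G, B, A]
After 11 (swap(7, 0)): [A, E, F, D, H, G, B, C]
After 12 (reverse(3, 6)): [A, E, F, B, G, H, D, C]

Answer: no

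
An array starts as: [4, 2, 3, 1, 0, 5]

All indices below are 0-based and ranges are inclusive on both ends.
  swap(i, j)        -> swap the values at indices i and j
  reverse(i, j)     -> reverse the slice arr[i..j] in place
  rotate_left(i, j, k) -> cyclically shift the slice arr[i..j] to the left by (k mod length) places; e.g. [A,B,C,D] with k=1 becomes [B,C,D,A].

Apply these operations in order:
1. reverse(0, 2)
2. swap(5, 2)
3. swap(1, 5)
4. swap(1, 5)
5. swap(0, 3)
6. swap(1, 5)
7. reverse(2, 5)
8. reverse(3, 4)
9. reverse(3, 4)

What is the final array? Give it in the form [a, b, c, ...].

After 1 (reverse(0, 2)): [3, 2, 4, 1, 0, 5]
After 2 (swap(5, 2)): [3, 2, 5, 1, 0, 4]
After 3 (swap(1, 5)): [3, 4, 5, 1, 0, 2]
After 4 (swap(1, 5)): [3, 2, 5, 1, 0, 4]
After 5 (swap(0, 3)): [1, 2, 5, 3, 0, 4]
After 6 (swap(1, 5)): [1, 4, 5, 3, 0, 2]
After 7 (reverse(2, 5)): [1, 4, 2, 0, 3, 5]
After 8 (reverse(3, 4)): [1, 4, 2, 3, 0, 5]
After 9 (reverse(3, 4)): [1, 4, 2, 0, 3, 5]

Answer: [1, 4, 2, 0, 3, 5]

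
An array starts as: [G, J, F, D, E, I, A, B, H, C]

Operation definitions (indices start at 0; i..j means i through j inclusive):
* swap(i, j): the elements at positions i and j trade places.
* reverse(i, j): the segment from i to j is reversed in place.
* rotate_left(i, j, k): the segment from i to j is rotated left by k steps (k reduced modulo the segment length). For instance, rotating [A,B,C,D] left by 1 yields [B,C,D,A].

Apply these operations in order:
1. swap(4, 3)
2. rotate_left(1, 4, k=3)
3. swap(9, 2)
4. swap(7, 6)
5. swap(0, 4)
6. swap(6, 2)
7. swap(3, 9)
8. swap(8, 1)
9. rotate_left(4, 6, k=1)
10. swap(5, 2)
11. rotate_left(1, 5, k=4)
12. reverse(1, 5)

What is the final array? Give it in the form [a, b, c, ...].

After 1 (swap(4, 3)): [G, J, F, E, D, I, A, B, H, C]
After 2 (rotate_left(1, 4, k=3)): [G, D, J, F, E, I, A, B, H, C]
After 3 (swap(9, 2)): [G, D, C, F, E, I, A, B, H, J]
After 4 (swap(7, 6)): [G, D, C, F, E, I, B, A, H, J]
After 5 (swap(0, 4)): [E, D, C, F, G, I, B, A, H, J]
After 6 (swap(6, 2)): [E, D, B, F, G, I, C, A, H, J]
After 7 (swap(3, 9)): [E, D, B, J, G, I, C, A, H, F]
After 8 (swap(8, 1)): [E, H, B, J, G, I, C, A, D, F]
After 9 (rotate_left(4, 6, k=1)): [E, H, B, J, I, C, G, A, D, F]
After 10 (swap(5, 2)): [E, H, C, J, I, B, G, A, D, F]
After 11 (rotate_left(1, 5, k=4)): [E, B, H, C, J, I, G, A, D, F]
After 12 (reverse(1, 5)): [E, I, J, C, H, B, G, A, D, F]

Answer: [E, I, J, C, H, B, G, A, D, F]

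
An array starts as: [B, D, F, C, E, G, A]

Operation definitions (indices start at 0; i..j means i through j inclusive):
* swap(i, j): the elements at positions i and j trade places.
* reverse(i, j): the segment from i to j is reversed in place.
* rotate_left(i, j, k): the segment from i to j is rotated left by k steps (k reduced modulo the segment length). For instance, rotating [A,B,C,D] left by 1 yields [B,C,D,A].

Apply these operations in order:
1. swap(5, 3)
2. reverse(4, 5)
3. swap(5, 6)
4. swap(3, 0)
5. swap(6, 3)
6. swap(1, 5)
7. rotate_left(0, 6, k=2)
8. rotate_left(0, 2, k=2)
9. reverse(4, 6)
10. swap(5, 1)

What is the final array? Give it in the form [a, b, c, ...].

Answer: [C, G, E, D, A, F, B]

Derivation:
After 1 (swap(5, 3)): [B, D, F, G, E, C, A]
After 2 (reverse(4, 5)): [B, D, F, G, C, E, A]
After 3 (swap(5, 6)): [B, D, F, G, C, A, E]
After 4 (swap(3, 0)): [G, D, F, B, C, A, E]
After 5 (swap(6, 3)): [G, D, F, E, C, A, B]
After 6 (swap(1, 5)): [G, A, F, E, C, D, B]
After 7 (rotate_left(0, 6, k=2)): [F, E, C, D, B, G, A]
After 8 (rotate_left(0, 2, k=2)): [C, F, E, D, B, G, A]
After 9 (reverse(4, 6)): [C, F, E, D, A, G, B]
After 10 (swap(5, 1)): [C, G, E, D, A, F, B]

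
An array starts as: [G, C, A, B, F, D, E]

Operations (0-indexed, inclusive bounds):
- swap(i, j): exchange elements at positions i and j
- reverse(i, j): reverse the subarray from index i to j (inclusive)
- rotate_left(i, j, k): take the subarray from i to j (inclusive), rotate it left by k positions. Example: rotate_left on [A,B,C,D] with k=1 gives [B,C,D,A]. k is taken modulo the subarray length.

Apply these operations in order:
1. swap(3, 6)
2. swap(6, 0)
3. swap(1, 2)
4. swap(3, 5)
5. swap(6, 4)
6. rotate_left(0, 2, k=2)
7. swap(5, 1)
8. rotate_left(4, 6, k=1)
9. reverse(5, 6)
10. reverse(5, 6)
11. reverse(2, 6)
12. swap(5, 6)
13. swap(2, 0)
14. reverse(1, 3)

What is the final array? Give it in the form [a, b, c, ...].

After 1 (swap(3, 6)): [G, C, A, E, F, D, B]
After 2 (swap(6, 0)): [B, C, A, E, F, D, G]
After 3 (swap(1, 2)): [B, A, C, E, F, D, G]
After 4 (swap(3, 5)): [B, A, C, D, F, E, G]
After 5 (swap(6, 4)): [B, A, C, D, G, E, F]
After 6 (rotate_left(0, 2, k=2)): [C, B, A, D, G, E, F]
After 7 (swap(5, 1)): [C, E, A, D, G, B, F]
After 8 (rotate_left(4, 6, k=1)): [C, E, A, D, B, F, G]
After 9 (reverse(5, 6)): [C, E, A, D, B, G, F]
After 10 (reverse(5, 6)): [C, E, A, D, B, F, G]
After 11 (reverse(2, 6)): [C, E, G, F, B, D, A]
After 12 (swap(5, 6)): [C, E, G, F, B, A, D]
After 13 (swap(2, 0)): [G, E, C, F, B, A, D]
After 14 (reverse(1, 3)): [G, F, C, E, B, A, D]

Answer: [G, F, C, E, B, A, D]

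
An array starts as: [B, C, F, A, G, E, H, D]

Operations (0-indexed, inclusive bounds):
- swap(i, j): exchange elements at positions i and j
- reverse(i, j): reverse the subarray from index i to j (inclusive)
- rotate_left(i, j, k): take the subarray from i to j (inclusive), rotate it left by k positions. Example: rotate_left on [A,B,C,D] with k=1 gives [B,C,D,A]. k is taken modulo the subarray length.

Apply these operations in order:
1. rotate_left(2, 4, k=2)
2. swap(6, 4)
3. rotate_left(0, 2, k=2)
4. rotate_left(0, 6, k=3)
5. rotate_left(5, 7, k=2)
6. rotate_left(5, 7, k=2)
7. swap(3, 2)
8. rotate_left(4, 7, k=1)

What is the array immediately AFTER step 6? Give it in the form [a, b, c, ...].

After 1 (rotate_left(2, 4, k=2)): [B, C, G, F, A, E, H, D]
After 2 (swap(6, 4)): [B, C, G, F, H, E, A, D]
After 3 (rotate_left(0, 2, k=2)): [G, B, C, F, H, E, A, D]
After 4 (rotate_left(0, 6, k=3)): [F, H, E, A, G, B, C, D]
After 5 (rotate_left(5, 7, k=2)): [F, H, E, A, G, D, B, C]
After 6 (rotate_left(5, 7, k=2)): [F, H, E, A, G, C, D, B]

Answer: [F, H, E, A, G, C, D, B]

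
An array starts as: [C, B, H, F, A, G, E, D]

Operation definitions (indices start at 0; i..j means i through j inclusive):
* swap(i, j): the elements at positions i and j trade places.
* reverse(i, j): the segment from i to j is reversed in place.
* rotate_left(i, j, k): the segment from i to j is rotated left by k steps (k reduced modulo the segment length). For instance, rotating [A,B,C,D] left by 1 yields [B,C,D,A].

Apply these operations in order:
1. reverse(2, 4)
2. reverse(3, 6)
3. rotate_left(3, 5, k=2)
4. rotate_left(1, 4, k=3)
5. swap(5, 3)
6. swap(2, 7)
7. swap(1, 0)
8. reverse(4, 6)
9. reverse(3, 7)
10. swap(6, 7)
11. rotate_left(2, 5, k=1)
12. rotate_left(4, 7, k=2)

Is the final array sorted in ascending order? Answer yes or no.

Answer: no

Derivation:
After 1 (reverse(2, 4)): [C, B, A, F, H, G, E, D]
After 2 (reverse(3, 6)): [C, B, A, E, G, H, F, D]
After 3 (rotate_left(3, 5, k=2)): [C, B, A, H, E, G, F, D]
After 4 (rotate_left(1, 4, k=3)): [C, E, B, A, H, G, F, D]
After 5 (swap(5, 3)): [C, E, B, G, H, A, F, D]
After 6 (swap(2, 7)): [C, E, D, G, H, A, F, B]
After 7 (swap(1, 0)): [E, C, D, G, H, A, F, B]
After 8 (reverse(4, 6)): [E, C, D, G, F, A, H, B]
After 9 (reverse(3, 7)): [E, C, D, B, H, A, F, G]
After 10 (swap(6, 7)): [E, C, D, B, H, A, G, F]
After 11 (rotate_left(2, 5, k=1)): [E, C, B, H, A, D, G, F]
After 12 (rotate_left(4, 7, k=2)): [E, C, B, H, G, F, A, D]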